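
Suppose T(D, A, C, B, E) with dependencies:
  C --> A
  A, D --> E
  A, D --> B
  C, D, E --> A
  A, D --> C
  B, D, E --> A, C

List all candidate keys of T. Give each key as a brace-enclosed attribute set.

{A, D}, {B, D, E}, {C, D}

Attributes never on any right-hand side: {D} — every candidate key must contain it.
{A, D}⁺ = {A, B, C, D, E} — all of the relation — so {A, D} is a candidate key.
{C, D}⁺ = {A, B, C, D, E} — all of the relation — so {C, D} is a candidate key.
{B, D, E}⁺ = {A, B, C, D, E} — all of the relation — so {B, D, E} is a candidate key.
No proper subset of any of these is a key, and no other minimal superkey exists.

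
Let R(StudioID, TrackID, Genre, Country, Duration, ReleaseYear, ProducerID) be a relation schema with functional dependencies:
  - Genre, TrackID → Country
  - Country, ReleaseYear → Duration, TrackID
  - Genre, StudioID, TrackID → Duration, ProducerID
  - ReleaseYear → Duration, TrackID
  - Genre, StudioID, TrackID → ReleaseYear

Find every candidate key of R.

{Genre, ReleaseYear, StudioID}, {Genre, StudioID, TrackID}

{Genre, StudioID} never appear on the right of any FD, so every key must include all of them.
{Genre, ReleaseYear, StudioID} is a candidate key since {Genre, ReleaseYear, StudioID}⁺ = {Country, Duration, Genre, ProducerID, ReleaseYear, StudioID, TrackID} covers every attribute.
{Genre, StudioID, TrackID} is a candidate key since {Genre, StudioID, TrackID}⁺ = {Country, Duration, Genre, ProducerID, ReleaseYear, StudioID, TrackID} covers every attribute.
These are minimal and exhaustive — every other superkey contains one of them.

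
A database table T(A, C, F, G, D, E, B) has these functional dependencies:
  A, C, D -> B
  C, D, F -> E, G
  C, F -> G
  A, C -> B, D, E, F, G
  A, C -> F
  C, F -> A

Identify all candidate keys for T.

{A, C}, {C, F}

Attributes never on any right-hand side: {C} — every candidate key must contain it.
Closure of {A, C} is {A, B, C, D, E, F, G}, the whole schema; {A, C} is a candidate key.
Closure of {C, F} is {A, B, C, D, E, F, G}, the whole schema; {C, F} is a candidate key.
These are minimal and exhaustive — every other superkey contains one of them.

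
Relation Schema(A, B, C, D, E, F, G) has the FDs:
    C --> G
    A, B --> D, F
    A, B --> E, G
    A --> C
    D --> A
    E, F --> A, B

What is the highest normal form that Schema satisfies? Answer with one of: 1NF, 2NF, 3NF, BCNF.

1NF

Candidate keys: {A, B}, {B, D}, {E, F}. Prime attributes: {A, B, D, E, F}.
For C --> G we have {C}⁺ = {C, G}; {C} is not a superkey, so BCNF fails.
Because {G} is non-prime and the left side of C --> G is not a superkey, the relation is not in 3NF.
Since {A} ⊂ {A, B} and {A}⁺ ⊇ {C, G} with {C, G} non-prime, there is a partial dependency; 2NF fails.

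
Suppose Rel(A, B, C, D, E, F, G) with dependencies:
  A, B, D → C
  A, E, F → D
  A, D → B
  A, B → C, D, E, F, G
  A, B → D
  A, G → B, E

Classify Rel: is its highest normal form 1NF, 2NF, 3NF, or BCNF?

Candidate keys: {A, B}, {A, D}, {A, E, F}, {A, G}. Prime attributes: {A, B, D, E, F, G}.
The left-hand side of every FD is a superkey, so BCNF is satisfied.

BCNF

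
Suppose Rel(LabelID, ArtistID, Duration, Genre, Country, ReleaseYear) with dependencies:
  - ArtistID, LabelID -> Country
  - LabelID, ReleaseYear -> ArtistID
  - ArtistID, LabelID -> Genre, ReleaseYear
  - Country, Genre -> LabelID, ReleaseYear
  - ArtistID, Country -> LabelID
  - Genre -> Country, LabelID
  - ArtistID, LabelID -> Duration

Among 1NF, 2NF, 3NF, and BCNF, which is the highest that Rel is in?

BCNF

Candidate keys: {ArtistID, Country}, {ArtistID, LabelID}, {Genre}, {LabelID, ReleaseYear}. Prime attributes: {ArtistID, Country, Genre, LabelID, ReleaseYear}.
Each dependency's left side is a superkey — BCNF holds.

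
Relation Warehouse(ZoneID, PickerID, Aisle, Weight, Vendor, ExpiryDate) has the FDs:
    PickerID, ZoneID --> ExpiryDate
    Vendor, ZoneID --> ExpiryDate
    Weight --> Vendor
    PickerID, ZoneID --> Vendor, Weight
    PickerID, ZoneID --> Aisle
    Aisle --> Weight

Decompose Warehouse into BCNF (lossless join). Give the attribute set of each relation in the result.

{Aisle, PickerID, ZoneID}; {Aisle, Weight}; {ExpiryDate, Vendor, ZoneID}; {Vendor, Weight}

Candidate key of the original relation: {PickerID, ZoneID}.
Within {Aisle, ExpiryDate, PickerID, Vendor, Weight, ZoneID}: {Vendor, ZoneID}⁺ ∩ {Aisle, ExpiryDate, PickerID, Vendor, Weight, ZoneID} = {ExpiryDate, Vendor, ZoneID}, not the whole set, so Vendor, ZoneID --> ExpiryDate violates BCNF; decompose into {ExpiryDate, Vendor, ZoneID} and {Aisle, PickerID, Vendor, Weight, ZoneID}.
{ExpiryDate, Vendor, ZoneID} is in BCNF.
Within {Aisle, PickerID, Vendor, Weight, ZoneID}: {Weight}⁺ ∩ {Aisle, PickerID, Vendor, Weight, ZoneID} = {Vendor, Weight}, not the whole set, so Weight --> Vendor violates BCNF; decompose into {Vendor, Weight} and {Aisle, PickerID, Weight, ZoneID}.
{Vendor, Weight} is in BCNF.
Within {Aisle, PickerID, Weight, ZoneID}: {Aisle}⁺ ∩ {Aisle, PickerID, Weight, ZoneID} = {Aisle, Weight}, not the whole set, so Aisle --> Weight violates BCNF; decompose into {Aisle, Weight} and {Aisle, PickerID, ZoneID}.
{Aisle, Weight} is in BCNF.
{Aisle, PickerID, ZoneID} is in BCNF.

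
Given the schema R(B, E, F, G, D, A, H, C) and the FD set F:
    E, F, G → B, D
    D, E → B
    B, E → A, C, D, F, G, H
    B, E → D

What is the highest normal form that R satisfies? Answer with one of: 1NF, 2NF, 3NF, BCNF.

Candidate keys: {B, E}, {D, E}, {E, F, G}. Prime attributes: {B, D, E, F, G}.
The left-hand side of every FD is a superkey, so BCNF is satisfied.

BCNF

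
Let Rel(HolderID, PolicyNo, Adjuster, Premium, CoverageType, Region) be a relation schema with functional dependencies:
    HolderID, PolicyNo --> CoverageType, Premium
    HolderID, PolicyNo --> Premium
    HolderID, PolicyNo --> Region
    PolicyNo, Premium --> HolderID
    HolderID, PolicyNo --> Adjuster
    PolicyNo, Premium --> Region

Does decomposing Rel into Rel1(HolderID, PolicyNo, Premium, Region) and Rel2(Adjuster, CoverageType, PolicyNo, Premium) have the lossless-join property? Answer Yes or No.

Yes

Rel1 ∩ Rel2 = {PolicyNo, Premium}; its closure under F is {Adjuster, CoverageType, HolderID, PolicyNo, Premium, Region}.
Since Rel1 ⊆ {Adjuster, CoverageType, HolderID, PolicyNo, Premium, Region}, the intersection is a superkey of Rel1; the decomposition is lossless.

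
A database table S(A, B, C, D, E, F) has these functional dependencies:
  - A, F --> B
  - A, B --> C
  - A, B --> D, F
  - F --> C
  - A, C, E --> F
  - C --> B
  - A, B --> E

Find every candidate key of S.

{A, B}, {A, C}, {A, F}

{A} never appears on the right of any FD, so every key must include it.
{A, B}⁺ = {A, B, C, D, E, F} — all of the relation — so {A, B} is a candidate key.
{A, C}⁺ = {A, B, C, D, E, F} — all of the relation — so {A, C} is a candidate key.
{A, F}⁺ = {A, B, C, D, E, F} — all of the relation — so {A, F} is a candidate key.
No proper subset of any of these is a key, and no other minimal superkey exists.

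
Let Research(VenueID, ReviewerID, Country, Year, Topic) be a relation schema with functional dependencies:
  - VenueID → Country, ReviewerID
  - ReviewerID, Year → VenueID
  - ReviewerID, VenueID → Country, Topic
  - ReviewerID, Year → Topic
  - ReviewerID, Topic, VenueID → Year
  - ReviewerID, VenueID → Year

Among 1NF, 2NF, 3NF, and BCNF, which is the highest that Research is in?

Candidate keys: {ReviewerID, Year}, {VenueID}. Prime attributes: {ReviewerID, VenueID, Year}.
Each dependency's left side is a superkey — BCNF holds.

BCNF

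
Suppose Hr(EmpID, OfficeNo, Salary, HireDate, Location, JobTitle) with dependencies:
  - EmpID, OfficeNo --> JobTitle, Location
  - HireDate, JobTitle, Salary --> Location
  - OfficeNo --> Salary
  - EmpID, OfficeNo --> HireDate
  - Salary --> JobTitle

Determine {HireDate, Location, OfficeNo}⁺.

Start with {HireDate, Location, OfficeNo}.
OfficeNo --> Salary applies; add {Salary} → now {HireDate, Location, OfficeNo, Salary}.
Salary --> JobTitle applies; add {JobTitle} → now {HireDate, JobTitle, Location, OfficeNo, Salary}.
No further FD applies.

{HireDate, JobTitle, Location, OfficeNo, Salary}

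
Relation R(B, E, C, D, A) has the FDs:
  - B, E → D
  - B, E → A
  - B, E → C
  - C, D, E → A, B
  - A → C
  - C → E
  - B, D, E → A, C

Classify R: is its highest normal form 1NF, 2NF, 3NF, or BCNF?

Candidate keys: {A, B}, {A, D}, {B, C}, {B, E}, {C, D}. Prime attributes: {A, B, C, D, E}.
A → C: {A}⁺ = {A, C, E}, which is not all of the attributes, so the left side is not a superkey — BCNF is violated.
Its right-hand attributes {C} are all prime, as are those of every other non-superkey FD — the relation is in 3NF.

3NF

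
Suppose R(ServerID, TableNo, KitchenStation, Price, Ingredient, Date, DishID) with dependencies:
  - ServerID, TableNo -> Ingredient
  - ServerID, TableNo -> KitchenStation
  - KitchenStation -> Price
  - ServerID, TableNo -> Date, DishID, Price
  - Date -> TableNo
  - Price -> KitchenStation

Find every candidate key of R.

{ServerID} never appears on the right of any FD, so every key must include it.
{Date, ServerID} is a candidate key since {Date, ServerID}⁺ = {Date, DishID, Ingredient, KitchenStation, Price, ServerID, TableNo} covers every attribute.
{ServerID, TableNo} is a candidate key since {ServerID, TableNo}⁺ = {Date, DishID, Ingredient, KitchenStation, Price, ServerID, TableNo} covers every attribute.
These are minimal and exhaustive — every other superkey contains one of them.

{Date, ServerID}, {ServerID, TableNo}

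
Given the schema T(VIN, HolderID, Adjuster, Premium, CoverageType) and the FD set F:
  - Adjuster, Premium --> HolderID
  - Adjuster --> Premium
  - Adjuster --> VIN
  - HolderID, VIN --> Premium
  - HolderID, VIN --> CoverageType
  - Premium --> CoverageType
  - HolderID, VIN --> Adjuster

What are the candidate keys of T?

{Adjuster}, {HolderID, VIN}

{Adjuster}⁺ = {Adjuster, CoverageType, HolderID, Premium, VIN}, which is every attribute, so {Adjuster} is a candidate key.
{HolderID, VIN}⁺ = {Adjuster, CoverageType, HolderID, Premium, VIN}, which is every attribute, so {HolderID, VIN} is a candidate key.
These are minimal and exhaustive — every other superkey contains one of them.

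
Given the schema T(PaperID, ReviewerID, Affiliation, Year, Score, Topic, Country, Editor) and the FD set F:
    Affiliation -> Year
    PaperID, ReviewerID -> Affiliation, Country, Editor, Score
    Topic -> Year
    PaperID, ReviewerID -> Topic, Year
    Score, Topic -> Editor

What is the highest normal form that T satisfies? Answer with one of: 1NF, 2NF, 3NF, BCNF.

Candidate key: {PaperID, ReviewerID}. Prime attributes: {PaperID, ReviewerID}.
Affiliation -> Year breaks BCNF: {Affiliation}⁺ = {Affiliation, Year}, so {Affiliation} is not a superkey.
Because {Year} is non-prime and the left side of Affiliation -> Year is not a superkey, the relation is not in 3NF.
No non-prime attribute depends on a proper subset of any candidate key, so 2NF holds.

2NF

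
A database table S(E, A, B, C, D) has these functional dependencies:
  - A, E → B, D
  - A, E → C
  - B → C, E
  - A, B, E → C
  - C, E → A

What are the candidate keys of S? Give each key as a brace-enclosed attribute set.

Closure of {B} is {A, B, C, D, E}, the whole schema; {B} is a candidate key.
Closure of {A, E} is {A, B, C, D, E}, the whole schema; {A, E} is a candidate key.
Closure of {C, E} is {A, B, C, D, E}, the whole schema; {C, E} is a candidate key.
These are minimal and exhaustive — every other superkey contains one of them.

{A, E}, {B}, {C, E}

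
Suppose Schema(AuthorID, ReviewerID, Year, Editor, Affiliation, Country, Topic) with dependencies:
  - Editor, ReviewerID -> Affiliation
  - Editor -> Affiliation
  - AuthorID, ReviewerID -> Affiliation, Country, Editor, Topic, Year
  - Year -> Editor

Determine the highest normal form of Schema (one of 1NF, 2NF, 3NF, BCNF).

Candidate key: {AuthorID, ReviewerID}. Prime attributes: {AuthorID, ReviewerID}.
Editor, ReviewerID -> Affiliation: {Editor, ReviewerID}⁺ = {Affiliation, Editor, ReviewerID}, which is not all of the attributes, so the left side is not a superkey — BCNF is violated.
Editor, ReviewerID -> Affiliation has non-prime {Affiliation} on the right and a non-superkey on the left, so 3NF fails.
No proper subset of a key has a non-prime attribute in its closure, so there is no partial dependency; 2NF holds.

2NF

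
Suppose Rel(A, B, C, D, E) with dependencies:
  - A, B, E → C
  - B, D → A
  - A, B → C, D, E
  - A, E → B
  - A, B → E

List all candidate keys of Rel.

{A, B}, {A, E}, {B, D}

{A, B}⁺ = {A, B, C, D, E}, which is every attribute, so {A, B} is a candidate key.
{A, E}⁺ = {A, B, C, D, E}, which is every attribute, so {A, E} is a candidate key.
{B, D}⁺ = {A, B, C, D, E}, which is every attribute, so {B, D} is a candidate key.
Any other superkey properly contains one of these, so there are no further candidate keys.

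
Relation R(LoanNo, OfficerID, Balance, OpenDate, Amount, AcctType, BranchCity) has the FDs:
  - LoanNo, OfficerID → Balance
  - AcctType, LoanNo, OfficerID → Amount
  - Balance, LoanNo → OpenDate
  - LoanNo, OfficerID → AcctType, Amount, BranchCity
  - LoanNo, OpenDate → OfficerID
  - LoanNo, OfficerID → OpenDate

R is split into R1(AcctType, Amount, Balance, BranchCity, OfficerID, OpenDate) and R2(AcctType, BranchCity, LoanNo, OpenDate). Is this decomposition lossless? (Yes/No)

R1 ∩ R2 = {AcctType, BranchCity, OpenDate}; its closure under F is {AcctType, BranchCity, OpenDate}.
The closure covers neither R1 nor R2 entirely; the join is not lossless.

No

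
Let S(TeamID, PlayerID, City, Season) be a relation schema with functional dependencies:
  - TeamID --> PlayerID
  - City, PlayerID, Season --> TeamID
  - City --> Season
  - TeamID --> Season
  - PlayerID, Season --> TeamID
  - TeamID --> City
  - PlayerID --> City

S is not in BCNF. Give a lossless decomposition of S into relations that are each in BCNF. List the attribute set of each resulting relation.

{City, PlayerID, TeamID}; {City, Season}

Candidate keys of the original relation: {PlayerID}, {TeamID}.
Within {City, PlayerID, Season, TeamID}: {City}⁺ ∩ {City, PlayerID, Season, TeamID} = {City, Season}, not the whole set, so City --> Season violates BCNF; decompose into {City, Season} and {City, PlayerID, TeamID}.
{City, Season} has no BCNF violation.
{City, PlayerID, TeamID} has no BCNF violation.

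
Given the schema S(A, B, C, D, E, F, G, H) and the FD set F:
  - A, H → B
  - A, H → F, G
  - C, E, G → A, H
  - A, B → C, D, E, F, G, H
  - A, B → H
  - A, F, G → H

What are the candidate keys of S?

{A, B}, {A, F, G}, {A, H}, {C, E, G}

{A, B}⁺ = {A, B, C, D, E, F, G, H} — all of the relation — so {A, B} is a candidate key.
{A, H}⁺ = {A, B, C, D, E, F, G, H} — all of the relation — so {A, H} is a candidate key.
{A, F, G}⁺ = {A, B, C, D, E, F, G, H} — all of the relation — so {A, F, G} is a candidate key.
{C, E, G}⁺ = {A, B, C, D, E, F, G, H} — all of the relation — so {C, E, G} is a candidate key.
These are minimal and exhaustive — every other superkey contains one of them.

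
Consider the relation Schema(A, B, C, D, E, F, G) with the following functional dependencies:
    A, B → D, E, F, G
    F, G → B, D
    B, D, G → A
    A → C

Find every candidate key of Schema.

{A, B} is a candidate key since {A, B}⁺ = {A, B, C, D, E, F, G} covers every attribute.
{F, G} is a candidate key since {F, G}⁺ = {A, B, C, D, E, F, G} covers every attribute.
{B, D, G} is a candidate key since {B, D, G}⁺ = {A, B, C, D, E, F, G} covers every attribute.
Any other superkey properly contains one of these, so there are no further candidate keys.

{A, B}, {B, D, G}, {F, G}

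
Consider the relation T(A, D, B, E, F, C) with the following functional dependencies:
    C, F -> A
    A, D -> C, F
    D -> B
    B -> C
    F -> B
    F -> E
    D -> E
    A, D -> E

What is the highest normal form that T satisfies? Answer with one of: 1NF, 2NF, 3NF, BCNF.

Candidate keys: {A, D}, {D, F}. Prime attributes: {A, D, F}.
C, F -> A breaks BCNF: {C, F}⁺ = {A, B, C, E, F}, so {C, F} is not a superkey.
D -> B determines the non-prime attribute {B} from a non-superkey — 3NF is violated.
The proper key subset {D} of {A, D} determines non-prime {B, C, E}, so the relation is not even in 2NF.

1NF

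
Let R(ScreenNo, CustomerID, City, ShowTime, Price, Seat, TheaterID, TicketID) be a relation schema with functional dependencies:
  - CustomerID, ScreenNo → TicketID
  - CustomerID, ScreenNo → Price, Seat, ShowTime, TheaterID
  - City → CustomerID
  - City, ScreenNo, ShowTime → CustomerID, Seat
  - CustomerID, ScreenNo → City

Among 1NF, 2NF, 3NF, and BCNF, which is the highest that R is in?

Candidate keys: {City, ScreenNo}, {CustomerID, ScreenNo}. Prime attributes: {City, CustomerID, ScreenNo}.
For City → CustomerID we have {City}⁺ = {City, CustomerID}; {City} is not a superkey, so BCNF fails.
Its right-hand attributes {CustomerID} are all prime, as are those of every other non-superkey FD — the relation is in 3NF.

3NF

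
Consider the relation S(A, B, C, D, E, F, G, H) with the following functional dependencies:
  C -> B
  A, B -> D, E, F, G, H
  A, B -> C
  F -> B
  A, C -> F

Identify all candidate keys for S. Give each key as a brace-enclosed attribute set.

{A, B}, {A, C}, {A, F}

{A} never appears on the right of any FD, so every key must include it.
{A, B}⁺ = {A, B, C, D, E, F, G, H} — all of the relation — so {A, B} is a candidate key.
{A, C}⁺ = {A, B, C, D, E, F, G, H} — all of the relation — so {A, C} is a candidate key.
{A, F}⁺ = {A, B, C, D, E, F, G, H} — all of the relation — so {A, F} is a candidate key.
These are minimal and exhaustive — every other superkey contains one of them.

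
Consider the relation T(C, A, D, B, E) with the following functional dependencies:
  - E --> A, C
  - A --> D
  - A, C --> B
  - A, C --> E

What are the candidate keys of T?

{E}⁺ = {A, B, C, D, E}, which is every attribute, so {E} is a candidate key.
{A, C}⁺ = {A, B, C, D, E}, which is every attribute, so {A, C} is a candidate key.
These are minimal and exhaustive — every other superkey contains one of them.

{A, C}, {E}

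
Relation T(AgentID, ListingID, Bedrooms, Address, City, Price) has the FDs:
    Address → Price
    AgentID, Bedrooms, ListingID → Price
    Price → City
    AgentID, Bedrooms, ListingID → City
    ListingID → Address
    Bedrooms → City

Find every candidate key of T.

{AgentID, Bedrooms, ListingID}

Attributes never on any right-hand side: {AgentID, Bedrooms, ListingID} — every candidate key must contain all of them.
Closure of {AgentID, Bedrooms, ListingID} is {Address, AgentID, Bedrooms, City, ListingID, Price}, the whole schema; {AgentID, Bedrooms, ListingID} is a candidate key.
No smaller or unrelated set reaches every attribute, so there are no other keys.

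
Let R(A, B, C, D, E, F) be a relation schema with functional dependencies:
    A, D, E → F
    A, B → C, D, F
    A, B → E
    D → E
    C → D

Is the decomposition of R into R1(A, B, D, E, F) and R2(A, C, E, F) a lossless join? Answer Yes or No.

Common attributes: {A, E, F}; their closure is {A, E, F}.
Neither R1 nor R2 is contained in that closure, so the decomposition is lossy.

No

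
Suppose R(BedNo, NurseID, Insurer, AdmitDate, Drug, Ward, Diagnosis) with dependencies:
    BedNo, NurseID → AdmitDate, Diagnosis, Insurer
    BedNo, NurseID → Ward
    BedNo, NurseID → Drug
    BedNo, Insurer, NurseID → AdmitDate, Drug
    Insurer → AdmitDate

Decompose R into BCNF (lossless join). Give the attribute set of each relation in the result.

{AdmitDate, Insurer}; {BedNo, Diagnosis, Drug, Insurer, NurseID, Ward}

Candidate key of the original relation: {BedNo, NurseID}.
{AdmitDate, BedNo, Diagnosis, Drug, Insurer, NurseID, Ward}: {Insurer} determines {AdmitDate, Insurer} here but is not a superkey — split on Insurer → AdmitDate, giving {AdmitDate, Insurer} and {BedNo, Diagnosis, Drug, Insurer, NurseID, Ward}.
{AdmitDate, Insurer} is in BCNF.
{BedNo, Diagnosis, Drug, Insurer, NurseID, Ward} is in BCNF.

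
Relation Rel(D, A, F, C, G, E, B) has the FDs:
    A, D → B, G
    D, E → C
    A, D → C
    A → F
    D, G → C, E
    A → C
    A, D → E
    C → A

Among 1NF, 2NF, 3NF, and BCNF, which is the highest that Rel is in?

Candidate keys: {A, D}, {C, D}, {D, E}, {D, G}. Prime attributes: {A, C, D, E, G}.
For A → F we have {A}⁺ = {A, C, F}; {A} is not a superkey, so BCNF fails.
A → F determines the non-prime attribute {F} from a non-superkey — 3NF is violated.
{A} is a proper subset of the key {A, D}, and {A}⁺ contains the non-prime attribute {F} — a partial dependency, so 2NF is violated.

1NF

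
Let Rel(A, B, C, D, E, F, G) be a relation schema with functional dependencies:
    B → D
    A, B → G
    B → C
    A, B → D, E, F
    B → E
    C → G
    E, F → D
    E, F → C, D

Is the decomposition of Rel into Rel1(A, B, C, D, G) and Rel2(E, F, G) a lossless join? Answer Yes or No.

The shared attributes are {G} and {G}⁺ = {G}.
The closure covers neither Rel1 nor Rel2 entirely; the join is not lossless.

No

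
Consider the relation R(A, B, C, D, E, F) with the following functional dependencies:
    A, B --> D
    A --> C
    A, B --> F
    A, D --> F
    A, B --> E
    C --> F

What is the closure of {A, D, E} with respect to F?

Start with {A, D, E}.
A --> C applies; add {C} → now {A, C, D, E}.
A, D --> F applies; add {F} → now {A, C, D, E, F}.
No further FD applies.

{A, C, D, E, F}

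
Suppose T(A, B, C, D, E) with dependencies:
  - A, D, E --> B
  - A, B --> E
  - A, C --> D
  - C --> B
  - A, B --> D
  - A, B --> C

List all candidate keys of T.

Attributes never on any right-hand side: {A} — every candidate key must contain it.
{A, B}⁺ = {A, B, C, D, E} — all of the relation — so {A, B} is a candidate key.
{A, C}⁺ = {A, B, C, D, E} — all of the relation — so {A, C} is a candidate key.
{A, D, E}⁺ = {A, B, C, D, E} — all of the relation — so {A, D, E} is a candidate key.
Any other superkey properly contains one of these, so there are no further candidate keys.

{A, B}, {A, C}, {A, D, E}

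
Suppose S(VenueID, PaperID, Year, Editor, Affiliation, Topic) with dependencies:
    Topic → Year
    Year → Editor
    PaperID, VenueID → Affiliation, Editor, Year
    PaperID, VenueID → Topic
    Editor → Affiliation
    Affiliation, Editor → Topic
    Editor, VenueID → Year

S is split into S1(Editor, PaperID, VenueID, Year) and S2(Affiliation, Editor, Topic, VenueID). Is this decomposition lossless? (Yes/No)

The shared attributes are {Editor, VenueID} and {Editor, VenueID}⁺ = {Affiliation, Editor, Topic, VenueID, Year}.
Since S2 ⊆ {Affiliation, Editor, Topic, VenueID, Year}, the intersection is a superkey of S2; the decomposition is lossless.

Yes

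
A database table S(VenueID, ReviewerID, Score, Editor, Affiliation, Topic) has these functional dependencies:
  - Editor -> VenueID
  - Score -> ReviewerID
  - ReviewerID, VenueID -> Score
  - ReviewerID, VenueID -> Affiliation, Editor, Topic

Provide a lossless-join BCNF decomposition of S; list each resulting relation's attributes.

{Affiliation, Editor, Score, Topic}; {Editor, VenueID}; {ReviewerID, Score}

Candidate keys of the original relation: {Editor, ReviewerID}, {Editor, Score}, {ReviewerID, VenueID}, {Score, VenueID}.
In {Affiliation, Editor, ReviewerID, Score, Topic, VenueID}, {Editor} is not a superkey ({Editor}⁺ restricted to this set is {Editor, VenueID}), so split on Editor -> VenueID into {Editor, VenueID} and {Affiliation, Editor, ReviewerID, Score, Topic}.
{Editor, VenueID}: every determinant is a superkey — BCNF.
In {Affiliation, Editor, ReviewerID, Score, Topic}, {Score} is not a superkey ({Score}⁺ restricted to this set is {ReviewerID, Score}), so split on Score -> ReviewerID into {ReviewerID, Score} and {Affiliation, Editor, Score, Topic}.
{ReviewerID, Score}: every determinant is a superkey — BCNF.
{Affiliation, Editor, Score, Topic}: every determinant is a superkey — BCNF.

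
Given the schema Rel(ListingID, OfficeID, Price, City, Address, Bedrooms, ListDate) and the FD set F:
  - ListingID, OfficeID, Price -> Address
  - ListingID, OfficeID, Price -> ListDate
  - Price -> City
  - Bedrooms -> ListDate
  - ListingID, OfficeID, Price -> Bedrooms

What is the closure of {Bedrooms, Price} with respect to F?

Start with {Bedrooms, Price}.
Price -> City applies; add {City} → now {Bedrooms, City, Price}.
Bedrooms -> ListDate applies; add {ListDate} → now {Bedrooms, City, ListDate, Price}.
No further FD applies.

{Bedrooms, City, ListDate, Price}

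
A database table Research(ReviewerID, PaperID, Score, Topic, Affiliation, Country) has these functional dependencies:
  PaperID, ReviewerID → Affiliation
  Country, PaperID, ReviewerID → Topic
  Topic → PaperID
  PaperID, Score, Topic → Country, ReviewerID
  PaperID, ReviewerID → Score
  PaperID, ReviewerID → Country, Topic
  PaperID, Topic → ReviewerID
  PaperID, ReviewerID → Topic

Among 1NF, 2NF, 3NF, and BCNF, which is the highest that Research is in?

BCNF

Candidate keys: {PaperID, ReviewerID}, {Topic}. Prime attributes: {PaperID, ReviewerID, Topic}.
Every FD has a superkey on the left, so the relation is in BCNF.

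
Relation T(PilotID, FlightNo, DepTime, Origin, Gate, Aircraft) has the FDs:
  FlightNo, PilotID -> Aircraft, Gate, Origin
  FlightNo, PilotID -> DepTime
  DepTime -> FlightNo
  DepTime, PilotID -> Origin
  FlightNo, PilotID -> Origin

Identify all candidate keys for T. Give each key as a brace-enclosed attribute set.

No FD produces {PilotID}, so it must be in every candidate key.
{DepTime, PilotID}⁺ = {Aircraft, DepTime, FlightNo, Gate, Origin, PilotID} — all of the relation — so {DepTime, PilotID} is a candidate key.
{FlightNo, PilotID}⁺ = {Aircraft, DepTime, FlightNo, Gate, Origin, PilotID} — all of the relation — so {FlightNo, PilotID} is a candidate key.
Any other superkey properly contains one of these, so there are no further candidate keys.

{DepTime, PilotID}, {FlightNo, PilotID}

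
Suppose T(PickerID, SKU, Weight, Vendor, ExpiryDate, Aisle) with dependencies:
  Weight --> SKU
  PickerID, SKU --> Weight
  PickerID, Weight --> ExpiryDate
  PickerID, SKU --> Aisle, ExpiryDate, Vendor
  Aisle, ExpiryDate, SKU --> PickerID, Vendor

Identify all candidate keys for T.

{Aisle, ExpiryDate, SKU}, {Aisle, ExpiryDate, Weight}, {PickerID, SKU}, {PickerID, Weight}

{PickerID, SKU}⁺ = {Aisle, ExpiryDate, PickerID, SKU, Vendor, Weight}, which is every attribute, so {PickerID, SKU} is a candidate key.
{PickerID, Weight}⁺ = {Aisle, ExpiryDate, PickerID, SKU, Vendor, Weight}, which is every attribute, so {PickerID, Weight} is a candidate key.
{Aisle, ExpiryDate, SKU}⁺ = {Aisle, ExpiryDate, PickerID, SKU, Vendor, Weight}, which is every attribute, so {Aisle, ExpiryDate, SKU} is a candidate key.
{Aisle, ExpiryDate, Weight}⁺ = {Aisle, ExpiryDate, PickerID, SKU, Vendor, Weight}, which is every attribute, so {Aisle, ExpiryDate, Weight} is a candidate key.
These are minimal and exhaustive — every other superkey contains one of them.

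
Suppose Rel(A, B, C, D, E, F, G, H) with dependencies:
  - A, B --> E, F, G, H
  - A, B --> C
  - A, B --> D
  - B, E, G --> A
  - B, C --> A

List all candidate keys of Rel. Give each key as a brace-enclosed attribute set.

No FD produces {B}, so it must be in every candidate key.
{A, B} is a candidate key since {A, B}⁺ = {A, B, C, D, E, F, G, H} covers every attribute.
{B, C} is a candidate key since {B, C}⁺ = {A, B, C, D, E, F, G, H} covers every attribute.
{B, E, G} is a candidate key since {B, E, G}⁺ = {A, B, C, D, E, F, G, H} covers every attribute.
No proper subset of any of these is a key, and no other minimal superkey exists.

{A, B}, {B, C}, {B, E, G}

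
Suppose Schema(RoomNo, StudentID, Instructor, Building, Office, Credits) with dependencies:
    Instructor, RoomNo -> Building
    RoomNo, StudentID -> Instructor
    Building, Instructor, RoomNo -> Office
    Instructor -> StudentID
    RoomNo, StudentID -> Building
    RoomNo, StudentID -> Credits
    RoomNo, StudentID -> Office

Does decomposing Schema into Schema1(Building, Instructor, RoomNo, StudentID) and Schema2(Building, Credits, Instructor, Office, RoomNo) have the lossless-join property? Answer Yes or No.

Schema1 ∩ Schema2 = {Building, Instructor, RoomNo}; its closure under F is {Building, Credits, Instructor, Office, RoomNo, StudentID}.
Schema1 is contained in that closure, so Schema1 ∩ Schema2 -> Schema1 holds and the join is lossless.

Yes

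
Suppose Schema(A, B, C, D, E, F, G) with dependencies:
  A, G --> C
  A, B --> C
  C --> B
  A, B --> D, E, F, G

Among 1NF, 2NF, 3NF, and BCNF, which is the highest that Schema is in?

Candidate keys: {A, B}, {A, C}, {A, G}. Prime attributes: {A, B, C, G}.
C --> B: {C}⁺ = {B, C}, which is not all of the attributes, so the left side is not a superkey — BCNF is violated.
Its right-hand attributes {B} are all prime, as are those of every other non-superkey FD — the relation is in 3NF.

3NF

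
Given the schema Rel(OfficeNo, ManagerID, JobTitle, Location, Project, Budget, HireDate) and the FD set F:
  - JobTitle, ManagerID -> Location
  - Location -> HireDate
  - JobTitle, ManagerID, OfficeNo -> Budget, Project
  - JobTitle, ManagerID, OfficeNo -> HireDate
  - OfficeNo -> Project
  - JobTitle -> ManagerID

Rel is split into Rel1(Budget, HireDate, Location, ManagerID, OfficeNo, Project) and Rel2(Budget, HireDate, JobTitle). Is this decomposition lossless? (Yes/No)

The shared attributes are {Budget, HireDate} and {Budget, HireDate}⁺ = {Budget, HireDate}.
Neither Rel1 nor Rel2 is contained in that closure, so the decomposition is lossy.

No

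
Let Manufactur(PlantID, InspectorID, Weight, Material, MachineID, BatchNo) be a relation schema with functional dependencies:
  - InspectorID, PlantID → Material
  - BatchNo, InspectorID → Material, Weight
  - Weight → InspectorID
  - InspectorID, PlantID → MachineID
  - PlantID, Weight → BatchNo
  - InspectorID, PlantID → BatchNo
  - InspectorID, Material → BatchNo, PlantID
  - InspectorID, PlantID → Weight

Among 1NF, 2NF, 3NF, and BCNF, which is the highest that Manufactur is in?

3NF

Candidate keys: {BatchNo, InspectorID}, {BatchNo, Weight}, {InspectorID, Material}, {InspectorID, PlantID}, {Material, Weight}, {PlantID, Weight}. Prime attributes: {BatchNo, InspectorID, Material, PlantID, Weight}.
For Weight → InspectorID we have {Weight}⁺ = {InspectorID, Weight}; {Weight} is not a superkey, so BCNF fails.
Its right-hand attributes {InspectorID} are all prime, as are those of every other non-superkey FD — the relation is in 3NF.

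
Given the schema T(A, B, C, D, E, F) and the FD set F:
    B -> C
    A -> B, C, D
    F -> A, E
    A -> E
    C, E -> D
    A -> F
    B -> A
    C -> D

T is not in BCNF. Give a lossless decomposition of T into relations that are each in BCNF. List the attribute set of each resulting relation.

{A, B, C, E, F}; {C, D}

Candidate keys of the original relation: {A}, {B}, {F}.
In {A, B, C, D, E, F}, {C, E} is not a superkey ({C, E}⁺ restricted to this set is {C, D, E}), so split on C, E -> D into {C, D, E} and {A, B, C, E, F}.
In {C, D, E}, {C} is not a superkey ({C}⁺ restricted to this set is {C, D}), so split on C -> D into {C, D} and {C, E}.
{C, D} has no BCNF violation.
{C, E} has no BCNF violation.
{A, B, C, E, F} has no BCNF violation.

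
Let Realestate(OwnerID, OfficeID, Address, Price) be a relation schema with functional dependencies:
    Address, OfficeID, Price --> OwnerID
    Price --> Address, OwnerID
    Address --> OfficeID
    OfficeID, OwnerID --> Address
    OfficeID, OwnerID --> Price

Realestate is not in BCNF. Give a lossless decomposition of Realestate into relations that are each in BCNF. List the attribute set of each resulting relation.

Candidate keys of the original relation: {Address, OwnerID}, {OfficeID, OwnerID}, {Price}.
In {Address, OfficeID, OwnerID, Price}, {Address} is not a superkey ({Address}⁺ restricted to this set is {Address, OfficeID}), so split on Address --> OfficeID into {Address, OfficeID} and {Address, OwnerID, Price}.
{Address, OfficeID} is in BCNF.
{Address, OwnerID, Price} is in BCNF.

{Address, OfficeID}; {Address, OwnerID, Price}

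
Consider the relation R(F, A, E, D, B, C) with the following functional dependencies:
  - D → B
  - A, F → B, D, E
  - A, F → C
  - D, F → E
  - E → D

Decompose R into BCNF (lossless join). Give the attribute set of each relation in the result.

Candidate key of the original relation: {A, F}.
Within {A, B, C, D, E, F}: {D}⁺ ∩ {A, B, C, D, E, F} = {B, D}, not the whole set, so D → B violates BCNF; decompose into {B, D} and {A, C, D, E, F}.
{B, D}: every determinant is a superkey — BCNF.
Within {A, C, D, E, F}: {D, F}⁺ ∩ {A, C, D, E, F} = {D, E, F}, not the whole set, so D, F → E violates BCNF; decompose into {D, E, F} and {A, C, D, F}.
Within {D, E, F}: {E}⁺ ∩ {D, E, F} = {D, E}, not the whole set, so E → D violates BCNF; decompose into {D, E} and {E, F}.
{D, E}: every determinant is a superkey — BCNF.
{E, F}: every determinant is a superkey — BCNF.
{A, C, D, F}: every determinant is a superkey — BCNF.

{A, C, D, F}; {B, D}; {D, E}; {E, F}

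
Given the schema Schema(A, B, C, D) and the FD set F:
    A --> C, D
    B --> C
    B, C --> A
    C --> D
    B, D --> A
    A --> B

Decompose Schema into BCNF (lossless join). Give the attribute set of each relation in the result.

Candidate keys of the original relation: {A}, {B}.
{A, B, C, D}: {C} determines {C, D} here but is not a superkey — split on C --> D, giving {C, D} and {A, B, C}.
{C, D} is in BCNF.
{A, B, C} is in BCNF.

{A, B, C}; {C, D}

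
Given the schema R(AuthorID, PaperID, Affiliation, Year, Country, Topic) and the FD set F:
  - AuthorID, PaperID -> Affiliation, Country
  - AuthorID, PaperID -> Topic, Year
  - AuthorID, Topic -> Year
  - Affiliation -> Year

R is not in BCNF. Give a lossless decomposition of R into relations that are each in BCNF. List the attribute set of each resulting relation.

Candidate key of the original relation: {AuthorID, PaperID}.
In {Affiliation, AuthorID, Country, PaperID, Topic, Year}, {AuthorID, Topic} is not a superkey ({AuthorID, Topic}⁺ restricted to this set is {AuthorID, Topic, Year}), so split on AuthorID, Topic -> Year into {AuthorID, Topic, Year} and {Affiliation, AuthorID, Country, PaperID, Topic}.
{AuthorID, Topic, Year} has no BCNF violation.
{Affiliation, AuthorID, Country, PaperID, Topic} has no BCNF violation.

{Affiliation, AuthorID, Country, PaperID, Topic}; {AuthorID, Topic, Year}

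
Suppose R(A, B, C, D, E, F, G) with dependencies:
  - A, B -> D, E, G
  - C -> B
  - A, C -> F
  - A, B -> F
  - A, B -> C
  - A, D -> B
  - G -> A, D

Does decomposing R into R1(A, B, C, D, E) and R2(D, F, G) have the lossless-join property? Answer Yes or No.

Common attributes: {D}; their closure is {D}.
Neither R1 nor R2 is contained in that closure, so the decomposition is lossy.

No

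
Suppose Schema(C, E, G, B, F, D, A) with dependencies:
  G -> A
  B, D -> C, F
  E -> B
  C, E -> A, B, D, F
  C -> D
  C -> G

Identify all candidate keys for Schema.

{C, E}, {D, E}

{E} never appears on the right of any FD, so every key must include it.
Closure of {C, E} is {A, B, C, D, E, F, G}, the whole schema; {C, E} is a candidate key.
Closure of {D, E} is {A, B, C, D, E, F, G}, the whole schema; {D, E} is a candidate key.
No proper subset of any of these is a key, and no other minimal superkey exists.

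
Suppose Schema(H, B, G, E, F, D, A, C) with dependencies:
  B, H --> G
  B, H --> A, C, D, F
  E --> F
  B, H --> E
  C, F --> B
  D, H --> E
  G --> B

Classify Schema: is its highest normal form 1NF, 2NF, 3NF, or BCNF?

Candidate keys: {B, H}, {C, D, H}, {C, E, H}, {C, F, H}, {G, H}. Prime attributes: {B, C, D, E, F, G, H}.
E --> F breaks BCNF: {E}⁺ = {E, F}, so {E} is not a superkey.
Since {F} ⊆ prime attributes and every other non-superkey FD also has a prime right side, the schema is in 3NF.

3NF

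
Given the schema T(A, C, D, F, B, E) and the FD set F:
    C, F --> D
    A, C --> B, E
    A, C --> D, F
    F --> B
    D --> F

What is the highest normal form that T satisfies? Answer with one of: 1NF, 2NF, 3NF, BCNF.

Candidate key: {A, C}. Prime attributes: {A, C}.
For C, F --> D we have {C, F}⁺ = {B, C, D, F}; {C, F} is not a superkey, so BCNF fails.
C, F --> D has non-prime {D} on the right and a non-superkey on the left, so 3NF fails.
No non-prime attribute depends on a proper subset of any candidate key, so 2NF holds.

2NF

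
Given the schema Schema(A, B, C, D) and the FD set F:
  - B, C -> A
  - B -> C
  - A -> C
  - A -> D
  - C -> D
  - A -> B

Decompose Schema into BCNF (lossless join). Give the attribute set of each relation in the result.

Candidate keys of the original relation: {A}, {B}.
In {A, B, C, D}, {C} is not a superkey ({C}⁺ restricted to this set is {C, D}), so split on C -> D into {C, D} and {A, B, C}.
{C, D}: every determinant is a superkey — BCNF.
{A, B, C}: every determinant is a superkey — BCNF.

{A, B, C}; {C, D}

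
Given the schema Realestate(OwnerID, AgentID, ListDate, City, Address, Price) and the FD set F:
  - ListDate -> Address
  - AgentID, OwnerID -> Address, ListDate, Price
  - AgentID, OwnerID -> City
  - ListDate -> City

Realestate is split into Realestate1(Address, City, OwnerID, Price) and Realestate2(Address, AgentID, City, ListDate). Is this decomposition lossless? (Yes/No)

Realestate1 ∩ Realestate2 = {Address, City}; its closure under F is {Address, City}.
Realestate1 ⊄ {Address, City} and Realestate2 ⊄ {Address, City}, so the split is lossy.

No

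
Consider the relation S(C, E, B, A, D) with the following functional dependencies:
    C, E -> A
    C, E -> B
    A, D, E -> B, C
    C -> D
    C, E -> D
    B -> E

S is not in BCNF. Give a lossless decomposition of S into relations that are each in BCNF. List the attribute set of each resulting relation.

{A, B, C}; {B, E}; {C, D}

Candidate keys of the original relation: {A, B, D}, {A, D, E}, {B, C}, {C, E}.
In {A, B, C, D, E}, {C} is not a superkey ({C}⁺ restricted to this set is {C, D}), so split on C -> D into {C, D} and {A, B, C, E}.
{C, D} has no BCNF violation.
In {A, B, C, E}, {B} is not a superkey ({B}⁺ restricted to this set is {B, E}), so split on B -> E into {B, E} and {A, B, C}.
{B, E} has no BCNF violation.
{A, B, C} has no BCNF violation.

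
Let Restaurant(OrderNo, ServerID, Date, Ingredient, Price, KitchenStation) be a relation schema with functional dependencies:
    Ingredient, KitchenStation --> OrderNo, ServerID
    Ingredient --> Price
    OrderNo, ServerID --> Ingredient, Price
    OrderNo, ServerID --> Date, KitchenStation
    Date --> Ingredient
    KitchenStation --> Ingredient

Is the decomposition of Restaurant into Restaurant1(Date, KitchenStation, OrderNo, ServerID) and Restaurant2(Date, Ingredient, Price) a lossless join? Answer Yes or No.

Yes

The shared attributes are {Date} and {Date}⁺ = {Date, Ingredient, Price}.
This includes all of Restaurant2, so the common attributes are a superkey of Restaurant2 — the join is lossless.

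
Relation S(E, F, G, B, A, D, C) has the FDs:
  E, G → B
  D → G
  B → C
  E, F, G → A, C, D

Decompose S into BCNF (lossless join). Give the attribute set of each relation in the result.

Candidate keys of the original relation: {D, E, F}, {E, F, G}.
Within {A, B, C, D, E, F, G}: {E, G}⁺ ∩ {A, B, C, D, E, F, G} = {B, C, E, G}, not the whole set, so E, G → B, C violates BCNF; decompose into {B, C, E, G} and {A, D, E, F, G}.
Within {B, C, E, G}: {B}⁺ ∩ {B, C, E, G} = {B, C}, not the whole set, so B → C violates BCNF; decompose into {B, C} and {B, E, G}.
{B, C} is in BCNF.
{B, E, G} is in BCNF.
Within {A, D, E, F, G}: {D}⁺ ∩ {A, D, E, F, G} = {D, G}, not the whole set, so D → G violates BCNF; decompose into {D, G} and {A, D, E, F}.
{D, G} is in BCNF.
{A, D, E, F} is in BCNF.

{A, D, E, F}; {B, C}; {B, E, G}; {D, G}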